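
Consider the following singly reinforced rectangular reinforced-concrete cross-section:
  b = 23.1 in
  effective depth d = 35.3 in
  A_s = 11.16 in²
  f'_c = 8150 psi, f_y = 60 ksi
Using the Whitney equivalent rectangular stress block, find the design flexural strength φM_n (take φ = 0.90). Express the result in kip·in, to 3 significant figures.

T = A_s f_y = 11.16 × 60 = 669.6 kips.
a = T/(0.85 f'_c b) = 669.6/(0.85 × 8.15 × 23.1) = 4.184 in.
M_n = T(d − a/2) = 669.6 × (35.3 − 2.092) = 22236.1 kip·in.
φM_n = 0.90 × 22236.1 = 20012.5 kip·in.

φM_n ≈ 20000 kip·in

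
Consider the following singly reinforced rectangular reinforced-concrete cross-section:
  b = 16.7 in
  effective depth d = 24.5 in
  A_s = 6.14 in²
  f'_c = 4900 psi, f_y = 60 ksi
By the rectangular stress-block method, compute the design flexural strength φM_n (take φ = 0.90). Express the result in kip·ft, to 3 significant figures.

T = A_s f_y = 6.14 × 60 = 368.4 kips.
a = T/(0.85 f'_c b) = 368.4/(0.85 × 4.9 × 16.7) = 5.296 in.
M_n = T(d − a/2) = 368.4 × (24.5 − 2.648) = 8050.3 kip·in = 8050.3/12 = 670.86 kip·ft.
φM_n = 0.90 × 670.86 = 603.77 kip·ft.

φM_n ≈ 604 kip·ft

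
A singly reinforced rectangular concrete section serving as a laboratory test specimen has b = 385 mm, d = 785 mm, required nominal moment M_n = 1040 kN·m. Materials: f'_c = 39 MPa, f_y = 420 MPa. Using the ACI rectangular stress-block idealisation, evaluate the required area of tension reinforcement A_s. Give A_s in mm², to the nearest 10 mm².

A_s ≈ 3400 mm²

With M_n = 0.85 f'_c a b (d − a/2), solve the quadratic for a:
a = d − √(d² − 2M_n/(0.85 f'_c b)) = 785 − √(785² − 2 × 1040×10⁶/(0.85 × 39 × 385)) = 111.76 mm.
A_s = 0.85 f'_c a b / f_y = 0.85 × 39 × 111.76 × 385 / 420 = 3396.1 mm².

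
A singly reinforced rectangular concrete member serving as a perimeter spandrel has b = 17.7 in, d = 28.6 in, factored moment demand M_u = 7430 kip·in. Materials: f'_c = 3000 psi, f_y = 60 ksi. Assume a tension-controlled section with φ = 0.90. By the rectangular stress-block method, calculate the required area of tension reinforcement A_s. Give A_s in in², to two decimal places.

M_n = M_u/φ = 7430/0.90 = 8255.56 kip·in.
From M_n = 0.85 f'_c a b (d − a/2):
a = d − √(d² − 2M_n/(0.85 f'_c b)) = 28.6 − √(28.6² − 2 × 8255.56/(0.85 × 3 × 17.7)) = 7.336 in.
A_s = 0.85 f'_c a b / f_y = 0.85 × 3 × 7.336 × 17.7 / 60 = 5.519 in².

A_s ≈ 5.52 in²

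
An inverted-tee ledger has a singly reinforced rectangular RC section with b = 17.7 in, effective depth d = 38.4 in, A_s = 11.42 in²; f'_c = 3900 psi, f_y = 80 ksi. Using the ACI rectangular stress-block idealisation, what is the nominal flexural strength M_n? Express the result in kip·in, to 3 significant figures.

M_n ≈ 28000 kip·in

T = A_s f_y = 11.42 × 80 = 913.6 kips.
a = T/(0.85 f'_c b) = 913.6/(0.85 × 3.9 × 17.7) = 15.570 in.
M_n = T(d − a/2) = 913.6 × (38.4 − 7.785) = 27969.9 kip·in.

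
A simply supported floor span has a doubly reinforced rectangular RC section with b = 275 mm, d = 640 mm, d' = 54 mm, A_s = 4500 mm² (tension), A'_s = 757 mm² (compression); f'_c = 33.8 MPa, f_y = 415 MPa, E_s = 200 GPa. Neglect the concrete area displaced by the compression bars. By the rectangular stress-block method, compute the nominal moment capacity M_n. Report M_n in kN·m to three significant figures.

Assume both tension and compression steel yield.
Net tension couple steel: A_s − A'_s = 3743 mm².
a = (A_s − A'_s) f_y / (0.85 f'_c b) = 1553345/(0.85 × 33.8 × 275) = 196.61 mm.
c = a/β₁ = 196.61/0.809 = 243.03 mm; ε'_s = 0.003(c − d')/c = 0.0023 ≥ f_y/E_s = 0.0021, so compression steel does yield.
M_n = (A_s − A'_s) f_y (d − a/2) + A'_s f_y (d − d') = [1553345 × (640 − 98.305) + 314155 × (640 − 54)] × 10⁻⁶ = 841.44 + 184.09 = 1025.53 kN·m.

M_n ≈ 1030 kN·m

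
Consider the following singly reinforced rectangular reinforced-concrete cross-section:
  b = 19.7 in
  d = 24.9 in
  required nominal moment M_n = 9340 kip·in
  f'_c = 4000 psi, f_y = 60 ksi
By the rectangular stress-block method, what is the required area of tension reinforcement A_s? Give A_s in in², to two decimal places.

From M_n = 0.85 f'_c a b (d − a/2):
a = d − √(d² − 2M_n/(0.85 f'_c b)) = 24.9 − √(24.9² − 2 × 9340/(0.85 × 4 × 19.7)) = 6.431 in.
A_s = 0.85 f'_c a b / f_y = 0.85 × 4 × 6.431 × 19.7 / 60 = 7.179 in².

A_s ≈ 7.18 in²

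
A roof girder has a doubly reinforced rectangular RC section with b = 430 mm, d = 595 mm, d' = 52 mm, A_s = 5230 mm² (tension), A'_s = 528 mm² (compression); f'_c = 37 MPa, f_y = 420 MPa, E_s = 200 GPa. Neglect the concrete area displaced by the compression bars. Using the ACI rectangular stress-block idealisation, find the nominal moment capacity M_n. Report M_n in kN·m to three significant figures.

Assume both tension and compression steel yield.
Net tension couple steel: A_s − A'_s = 4702 mm².
a = (A_s − A'_s) f_y / (0.85 f'_c b) = 1974840/(0.85 × 37 × 430) = 146.03 mm.
c = a/β₁ = 146.03/0.786 = 185.79 mm; ε'_s = 0.003(c − d')/c = 0.0022 ≥ f_y/E_s = 0.0021, so compression steel does yield.
M_n = (A_s − A'_s) f_y (d − a/2) + A'_s f_y (d − d') = [1974840 × (595 − 73.015) + 221760 × (595 − 52)] × 10⁻⁶ = 1030.84 + 120.42 = 1151.26 kN·m.

M_n ≈ 1150 kN·m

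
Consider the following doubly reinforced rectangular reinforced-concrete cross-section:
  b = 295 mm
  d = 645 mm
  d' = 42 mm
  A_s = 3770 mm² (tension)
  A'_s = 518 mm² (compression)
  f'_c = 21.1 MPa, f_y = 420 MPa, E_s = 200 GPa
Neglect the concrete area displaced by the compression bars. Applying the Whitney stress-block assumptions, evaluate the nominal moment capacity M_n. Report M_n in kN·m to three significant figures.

Assume both tension and compression steel yield.
Net tension couple steel: A_s − A'_s = 3252 mm².
a = (A_s − A'_s) f_y / (0.85 f'_c b) = 1365840/(0.85 × 21.1 × 295) = 258.15 mm.
c = a/β₁ = 258.15/0.85 = 303.71 mm; ε'_s = 0.003(c − d')/c = 0.0026 ≥ f_y/E_s = 0.0021, so compression steel does yield.
M_n = (A_s − A'_s) f_y (d − a/2) + A'_s f_y (d − d') = [1365840 × (645 − 129.075) + 217560 × (645 − 42)] × 10⁻⁶ = 704.67 + 131.19 = 835.86 kN·m.

M_n ≈ 836 kN·m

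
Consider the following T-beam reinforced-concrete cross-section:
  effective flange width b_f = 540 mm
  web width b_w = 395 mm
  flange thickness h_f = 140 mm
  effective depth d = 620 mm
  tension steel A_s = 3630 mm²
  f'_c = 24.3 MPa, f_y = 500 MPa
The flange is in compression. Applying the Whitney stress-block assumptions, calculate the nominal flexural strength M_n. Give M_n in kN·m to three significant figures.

M_n ≈ 977 kN·m

Tension: T = A_s f_y = 3630 × 500 = 1815000 N.
Try a within the flange: a = T/(0.85 f'_c b_f) = 1815000/(0.85 × 24.3 × 540) = 162.73 mm.
a = 162.73 > h_f = 140 mm: the block extends into the web. Split into flange-overhang and web parts.
C_f = 0.85 f'_c (b_f − b_w) h_f = 0.85 × 24.3 × (540 − 395) × 140 = 419297 N.
Remaining web compression depth: a_w = (T − C_f)/(0.85 f'_c b_w) = (1815000 − 419297)/(0.85 × 24.3 × 395) = 171.07 mm.
M_n = C_f(d − h_f/2) + (T − C_f)(d − a_w/2) = 419297 × (620 − 70) + 1395703 × (620 − 85.535) = 230.61 + 745.95 = 976.56 × 10⁶ N·mm.
M_n = 976.56 kN·m.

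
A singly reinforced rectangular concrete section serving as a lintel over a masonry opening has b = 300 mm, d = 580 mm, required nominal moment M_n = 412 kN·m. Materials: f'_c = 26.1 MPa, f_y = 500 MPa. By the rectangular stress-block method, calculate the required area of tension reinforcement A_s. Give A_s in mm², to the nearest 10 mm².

With M_n = 0.85 f'_c a b (d − a/2), solve the quadratic for a:
a = d − √(d² − 2M_n/(0.85 f'_c b)) = 580 − √(580² − 2 × 412×10⁶/(0.85 × 26.1 × 300)) = 118.92 mm.
A_s = 0.85 f'_c a b / f_y = 0.85 × 26.1 × 118.92 × 300 / 500 = 1582.9 mm².

A_s ≈ 1580 mm²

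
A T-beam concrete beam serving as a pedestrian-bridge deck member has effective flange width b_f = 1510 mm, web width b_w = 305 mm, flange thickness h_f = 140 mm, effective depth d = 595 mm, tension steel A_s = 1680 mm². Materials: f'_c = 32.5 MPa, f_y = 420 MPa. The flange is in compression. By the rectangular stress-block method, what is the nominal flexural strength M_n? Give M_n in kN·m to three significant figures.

M_n ≈ 414 kN·m

Tension: T = A_s f_y = 1680 × 420 = 705600 N.
Try a within the flange: a = T/(0.85 f'_c b_f) = 705600/(0.85 × 32.5 × 1510) = 16.92 mm.
Since a = 16.92 ≤ h_f = 140 mm, the stress block lies entirely in the flange; analyse as a rectangular beam of width b_f.
M_n = T(d − a/2) = 705600 × (595 − 8.46) = 413.86 × 10⁶ N·mm.
M_n = 413.86 kN·m.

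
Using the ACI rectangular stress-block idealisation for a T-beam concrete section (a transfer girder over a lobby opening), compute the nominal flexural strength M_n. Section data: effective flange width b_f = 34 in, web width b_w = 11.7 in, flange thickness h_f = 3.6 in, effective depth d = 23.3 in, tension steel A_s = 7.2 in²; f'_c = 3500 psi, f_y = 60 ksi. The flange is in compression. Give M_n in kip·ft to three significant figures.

Tension: T = A_s f_y = 7.2 × 60 = 432 kips.
Try a within the flange: a = T/(0.85 f'_c b_f) = 432/(0.85 × 3.5 × 34) = 4.271 in.
a = 4.271 > h_f = 3.6 in: the block extends into the web. Split into flange-overhang and web parts.
C_f = 0.85 f'_c (b_f − b_w) h_f = 0.85 × 3.5 × (34 − 11.7) × 3.6 = 238.8 kips.
Remaining web compression depth: a_w = (T − C_f)/(0.85 f'_c b_w) = (432 − 238.8)/(0.85 × 3.5 × 11.7) = 5.551 in.
M_n = C_f(d − h_f/2) + (T − C_f)(d − a_w/2) = 238.8 × (23.3 − 1.8) + 193.2 × (23.3 − 2.7755) = 5134.2 + 3965.3 = 9099.5 kip·in.
M_n = 9099.5/12 = 758.29 kip·ft.

M_n ≈ 758 kip·ft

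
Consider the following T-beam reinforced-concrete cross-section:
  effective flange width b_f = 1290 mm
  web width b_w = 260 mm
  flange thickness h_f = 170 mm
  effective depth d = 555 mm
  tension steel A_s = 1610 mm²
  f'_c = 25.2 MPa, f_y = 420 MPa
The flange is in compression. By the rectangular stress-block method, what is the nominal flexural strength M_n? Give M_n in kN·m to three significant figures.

M_n ≈ 367 kN·m

Tension: T = A_s f_y = 1610 × 420 = 676200 N.
Try a within the flange: a = T/(0.85 f'_c b_f) = 676200/(0.85 × 25.2 × 1290) = 24.47 mm.
Since a = 24.47 ≤ h_f = 170 mm, the stress block lies entirely in the flange; analyse as a rectangular beam of width b_f.
M_n = T(d − a/2) = 676200 × (555 − 12.235) = 367.02 × 10⁶ N·mm.
M_n = 367.02 kN·m.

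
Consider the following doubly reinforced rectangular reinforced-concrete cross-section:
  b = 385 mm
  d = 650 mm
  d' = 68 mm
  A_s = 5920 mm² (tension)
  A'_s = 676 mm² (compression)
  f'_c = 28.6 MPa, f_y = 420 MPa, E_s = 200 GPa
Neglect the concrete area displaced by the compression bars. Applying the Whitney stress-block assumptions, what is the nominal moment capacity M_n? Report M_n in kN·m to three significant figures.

Assume both tension and compression steel yield.
Net tension couple steel: A_s − A'_s = 5244 mm².
a = (A_s − A'_s) f_y / (0.85 f'_c b) = 2202480/(0.85 × 28.6 × 385) = 235.32 mm.
c = a/β₁ = 235.32/0.846 = 278.16 mm; ε'_s = 0.003(c − d')/c = 0.0023 ≥ f_y/E_s = 0.0021, so compression steel does yield.
M_n = (A_s − A'_s) f_y (d − a/2) + A'_s f_y (d − d') = [2202480 × (650 − 117.66) + 283920 × (650 − 68)] × 10⁻⁶ = 1172.47 + 165.24 = 1337.71 kN·m.

M_n ≈ 1340 kN·m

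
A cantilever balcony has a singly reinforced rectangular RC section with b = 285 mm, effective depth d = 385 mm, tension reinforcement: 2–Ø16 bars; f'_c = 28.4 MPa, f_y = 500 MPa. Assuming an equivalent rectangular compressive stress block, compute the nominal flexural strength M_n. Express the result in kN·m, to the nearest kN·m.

A_s = 2 × 201 = 402 mm².
T = A_s f_y = 402 × 500 = 201000 N = 201 kN.
From C = T: a = T/(0.85 f'_c b) = 201000/(0.85 × 28.4 × 285) = 29.22 mm.
M_n = T(d − a/2) = 201 kN × (385 − 14.61) mm = 74.45 kN·m.

M_n ≈ 74 kN·m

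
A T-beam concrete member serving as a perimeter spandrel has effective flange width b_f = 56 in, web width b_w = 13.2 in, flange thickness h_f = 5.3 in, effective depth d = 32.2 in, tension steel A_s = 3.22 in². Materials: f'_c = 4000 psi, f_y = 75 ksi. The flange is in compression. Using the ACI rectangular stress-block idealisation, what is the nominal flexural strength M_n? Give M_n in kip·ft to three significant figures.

Tension: T = A_s f_y = 3.22 × 75 = 241.5 kips.
Try a within the flange: a = T/(0.85 f'_c b_f) = 241.5/(0.85 × 4 × 56) = 1.268 in.
Since a = 1.268 ≤ h_f = 5.3 in, the stress block lies entirely in the flange; analyse as a rectangular beam of width b_f.
M_n = T(d − a/2) = 241.5 × (32.2 − 0.634) = 7623.2 kip·in.
M_n = 7623.2/12 = 635.27 kip·ft.

M_n ≈ 635 kip·ft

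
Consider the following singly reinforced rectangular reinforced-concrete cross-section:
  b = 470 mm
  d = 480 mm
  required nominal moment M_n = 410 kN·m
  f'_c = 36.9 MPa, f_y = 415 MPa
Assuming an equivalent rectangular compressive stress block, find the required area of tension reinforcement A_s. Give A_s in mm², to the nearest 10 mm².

A_s ≈ 2200 mm²

With M_n = 0.85 f'_c a b (d − a/2), solve the quadratic for a:
a = d − √(d² − 2M_n/(0.85 f'_c b)) = 480 − √(480² − 2 × 410×10⁶/(0.85 × 36.9 × 470)) = 61.94 mm.
A_s = 0.85 f'_c a b / f_y = 0.85 × 36.9 × 61.94 × 470 / 415 = 2200.2 mm².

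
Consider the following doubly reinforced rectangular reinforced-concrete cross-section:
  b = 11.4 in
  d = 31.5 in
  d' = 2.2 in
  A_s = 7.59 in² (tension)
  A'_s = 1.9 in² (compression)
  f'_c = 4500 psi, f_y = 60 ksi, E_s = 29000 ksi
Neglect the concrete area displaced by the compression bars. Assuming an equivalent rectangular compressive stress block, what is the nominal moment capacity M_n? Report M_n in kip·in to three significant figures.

M_n ≈ 12800 kip·in

Assume both steels yield.
a = (A_s − A'_s) f_y/(0.85 f'_c b) = (7.59 − 1.9) × 60/(0.85 × 4.5 × 11.4) = 7.829 in.
c = a/β₁ = 7.829/0.825 = 9.490 in; ε'_s = 0.003(c − d')/c = 0.0023 ≥ ε_y = 0.0021, so the compression steel yields.
M_n = (A_s − A'_s) f_y (d − a/2) + A'_s f_y (d − d') = 341.4 × (31.5 − 3.9145) + 114 × (31.5 − 2.2) = 9417.7 + 3340.2 = 12757.9 kip·in.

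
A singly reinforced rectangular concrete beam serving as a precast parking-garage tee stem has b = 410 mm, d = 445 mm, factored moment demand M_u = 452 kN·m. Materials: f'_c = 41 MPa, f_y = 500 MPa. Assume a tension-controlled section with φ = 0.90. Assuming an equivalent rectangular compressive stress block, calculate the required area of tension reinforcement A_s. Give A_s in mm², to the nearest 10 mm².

A_s ≈ 2500 mm²

M_n = M_u/φ = 452/0.90 = 502.222 kN·m.
With M_n = 0.85 f'_c a b (d − a/2), solve the quadratic for a:
a = d − √(d² − 2M_n/(0.85 f'_c b)) = 445 − √(445² − 2 × 502.222×10⁶/(0.85 × 41 × 410)) = 87.61 mm.
A_s = 0.85 f'_c a b / f_y = 0.85 × 41 × 87.61 × 410 / 500 = 2503.6 mm².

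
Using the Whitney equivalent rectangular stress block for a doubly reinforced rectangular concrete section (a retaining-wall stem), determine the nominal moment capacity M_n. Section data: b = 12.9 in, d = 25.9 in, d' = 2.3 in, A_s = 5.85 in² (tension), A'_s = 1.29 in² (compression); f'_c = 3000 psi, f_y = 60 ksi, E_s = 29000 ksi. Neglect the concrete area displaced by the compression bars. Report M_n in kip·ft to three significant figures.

Assume both steels yield.
a = (A_s − A'_s) f_y/(0.85 f'_c b) = (5.85 − 1.29) × 60/(0.85 × 3 × 12.9) = 8.317 in.
c = a/β₁ = 8.317/0.85 = 9.785 in; ε'_s = 0.003(c − d')/c = 0.0023 ≥ ε_y = 0.0021, so the compression steel yields.
M_n = (A_s − A'_s) f_y (d − a/2) + A'_s f_y (d − d') = 273.6 × (25.9 − 4.1585) + 77.4 × (25.9 − 2.3) = 5948.5 + 1826.6 = 7775.1 kip·in = 7775.1/12 = 647.93 kip·ft.

M_n ≈ 648 kip·ft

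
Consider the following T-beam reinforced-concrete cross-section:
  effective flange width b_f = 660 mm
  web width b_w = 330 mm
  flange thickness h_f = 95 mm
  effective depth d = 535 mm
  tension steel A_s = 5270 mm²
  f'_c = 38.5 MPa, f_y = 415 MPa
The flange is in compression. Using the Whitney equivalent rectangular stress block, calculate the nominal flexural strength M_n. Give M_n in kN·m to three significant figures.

M_n ≈ 1060 kN·m

Tension: T = A_s f_y = 5270 × 415 = 2187050 N.
Try a within the flange: a = T/(0.85 f'_c b_f) = 2187050/(0.85 × 38.5 × 660) = 101.26 mm.
a = 101.26 > h_f = 95 mm: the block extends into the web. Split into flange-overhang and web parts.
C_f = 0.85 f'_c (b_f − b_w) h_f = 0.85 × 38.5 × (660 − 330) × 95 = 1025929 N.
Remaining web compression depth: a_w = (T − C_f)/(0.85 f'_c b_w) = (2187050 − 1025929)/(0.85 × 38.5 × 330) = 107.52 mm.
M_n = C_f(d − h_f/2) + (T − C_f)(d − a_w/2) = 1025929 × (535 − 47.5) + 1161121 × (535 − 53.76) = 500.14 + 558.78 = 1058.92 × 10⁶ N·mm.
M_n = 1058.92 kN·m.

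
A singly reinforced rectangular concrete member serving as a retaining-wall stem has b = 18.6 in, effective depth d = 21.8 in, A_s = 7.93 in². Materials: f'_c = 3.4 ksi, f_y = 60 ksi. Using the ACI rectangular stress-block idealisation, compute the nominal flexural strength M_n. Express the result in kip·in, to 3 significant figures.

T = A_s f_y = 7.93 × 60 = 475.8 kips.
a = T/(0.85 f'_c b) = 475.8/(0.85 × 3.4 × 18.6) = 8.851 in.
M_n = T(d − a/2) = 475.8 × (21.8 − 4.4255) = 8266.8 kip·in.

M_n ≈ 8270 kip·in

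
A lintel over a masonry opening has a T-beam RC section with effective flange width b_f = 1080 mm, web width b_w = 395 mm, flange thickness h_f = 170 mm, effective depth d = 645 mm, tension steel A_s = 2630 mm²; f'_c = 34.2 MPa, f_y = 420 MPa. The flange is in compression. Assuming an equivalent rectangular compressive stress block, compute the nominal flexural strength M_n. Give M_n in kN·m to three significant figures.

M_n ≈ 693 kN·m

Tension: T = A_s f_y = 2630 × 420 = 1104600 N.
Try a within the flange: a = T/(0.85 f'_c b_f) = 1104600/(0.85 × 34.2 × 1080) = 35.18 mm.
Since a = 35.18 ≤ h_f = 170 mm, the stress block lies entirely in the flange; analyse as a rectangular beam of width b_f.
M_n = T(d − a/2) = 1104600 × (645 − 17.59) = 693.04 × 10⁶ N·mm.
M_n = 693.04 kN·m.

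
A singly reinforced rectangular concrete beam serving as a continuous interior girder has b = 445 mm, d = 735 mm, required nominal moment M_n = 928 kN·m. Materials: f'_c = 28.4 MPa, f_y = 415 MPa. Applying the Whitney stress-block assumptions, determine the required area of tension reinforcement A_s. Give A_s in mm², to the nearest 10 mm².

A_s ≈ 3330 mm²

With M_n = 0.85 f'_c a b (d − a/2), solve the quadratic for a:
a = d − √(d² − 2M_n/(0.85 f'_c b)) = 735 − √(735² − 2 × 928×10⁶/(0.85 × 28.4 × 445)) = 128.82 mm.
A_s = 0.85 f'_c a b / f_y = 0.85 × 28.4 × 128.82 × 445 / 415 = 3334.5 mm².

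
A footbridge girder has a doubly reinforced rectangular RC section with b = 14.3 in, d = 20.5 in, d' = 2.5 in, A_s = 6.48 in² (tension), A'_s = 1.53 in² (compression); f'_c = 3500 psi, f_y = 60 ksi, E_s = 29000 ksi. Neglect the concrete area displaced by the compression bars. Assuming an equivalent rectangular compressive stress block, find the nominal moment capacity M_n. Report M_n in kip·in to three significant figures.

M_n ≈ 6700 kip·in

Assume both steels yield.
a = (A_s − A'_s) f_y/(0.85 f'_c b) = (6.48 − 1.53) × 60/(0.85 × 3.5 × 14.3) = 6.981 in.
c = a/β₁ = 6.981/0.85 = 8.213 in; ε'_s = 0.003(c − d')/c = 0.0021 ≥ ε_y = 0.0021, so the compression steel yields.
M_n = (A_s − A'_s) f_y (d − a/2) + A'_s f_y (d − d') = 297 × (20.5 − 3.4905) + 91.8 × (20.5 − 2.5) = 5051.8 + 1652.4 = 6704.2 kip·in.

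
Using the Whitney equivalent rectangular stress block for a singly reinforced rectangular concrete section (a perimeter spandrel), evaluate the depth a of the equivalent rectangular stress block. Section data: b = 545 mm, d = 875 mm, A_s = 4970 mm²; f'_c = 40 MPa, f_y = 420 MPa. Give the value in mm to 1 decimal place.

a ≈ 112.6 mm

T = A_s f_y = 4970 × 420 = 2087400 N = 2087.4 kN.
Setting C = 0.85 f'_c a b equal to T: a = 2087400/(0.85 × 40 × 545) = 112.6 mm.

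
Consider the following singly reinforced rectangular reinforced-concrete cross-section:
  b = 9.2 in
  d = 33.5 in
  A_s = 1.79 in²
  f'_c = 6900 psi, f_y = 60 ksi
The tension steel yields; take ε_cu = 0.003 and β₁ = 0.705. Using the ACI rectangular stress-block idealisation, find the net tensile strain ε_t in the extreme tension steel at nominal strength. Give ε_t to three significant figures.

a = A_s f_y/(0.85 f'_c b) = 1.990 in.
β₁ = 0.705, so c = a/β₁ = 1.990/0.705 = 2.823 in.
From the linear strain diagram with ε_cu = 0.003: ε_t = 0.003 (d − c)/c = 0.003 × (33.5 − 2.823)/2.823 = 0.0326.
Since ε_t ≥ 0.005, the section is tension-controlled.

ε_t ≈ 0.0326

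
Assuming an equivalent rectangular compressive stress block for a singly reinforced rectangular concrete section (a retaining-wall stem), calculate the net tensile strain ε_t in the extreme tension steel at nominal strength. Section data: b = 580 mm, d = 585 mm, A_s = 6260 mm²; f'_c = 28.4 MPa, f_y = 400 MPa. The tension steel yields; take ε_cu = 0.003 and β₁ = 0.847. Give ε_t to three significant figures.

a = A_s f_y/(0.85 f'_c b) = 178.84 mm.
β₁ = 0.847, so c = a/β₁ = 178.84/0.847 = 211.15 mm.
From the linear strain diagram with ε_cu = 0.003: ε_t = 0.003 (d − c)/c = 0.003 × (585 − 211.15)/211.15 = 0.00531.
Since ε_t ≥ 0.005, the section is tension-controlled.

ε_t ≈ 0.00531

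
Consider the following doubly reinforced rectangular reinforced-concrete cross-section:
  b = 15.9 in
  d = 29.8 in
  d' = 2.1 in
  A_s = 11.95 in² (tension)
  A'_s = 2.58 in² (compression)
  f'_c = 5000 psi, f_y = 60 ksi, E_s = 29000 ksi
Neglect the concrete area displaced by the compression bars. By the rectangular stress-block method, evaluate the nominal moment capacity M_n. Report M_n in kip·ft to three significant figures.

M_n ≈ 1560 kip·ft

Assume both steels yield.
a = (A_s − A'_s) f_y/(0.85 f'_c b) = (11.95 − 2.58) × 60/(0.85 × 5 × 15.9) = 8.320 in.
c = a/β₁ = 8.320/0.8 = 10.400 in; ε'_s = 0.003(c − d')/c = 0.0024 ≥ ε_y = 0.0021, so the compression steel yields.
M_n = (A_s − A'_s) f_y (d − a/2) + A'_s f_y (d − d') = 562.2 × (29.8 − 4.16) + 154.8 × (29.8 − 2.1) = 14414.8 + 4288.0 = 18702.8 kip·in = 18702.8/12 = 1558.57 kip·ft.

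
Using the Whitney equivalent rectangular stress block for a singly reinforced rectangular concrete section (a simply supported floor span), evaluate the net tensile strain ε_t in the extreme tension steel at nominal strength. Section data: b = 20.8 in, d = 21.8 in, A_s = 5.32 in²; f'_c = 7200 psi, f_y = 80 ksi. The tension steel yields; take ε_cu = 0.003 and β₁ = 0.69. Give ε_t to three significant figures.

a = A_s f_y/(0.85 f'_c b) = 3.343 in.
β₁ = 0.69, so c = a/β₁ = 3.343/0.69 = 4.845 in.
From the linear strain diagram with ε_cu = 0.003: ε_t = 0.003 (d − c)/c = 0.003 × (21.8 − 4.845)/4.845 = 0.0105.
Since ε_t ≥ 0.005, the section is tension-controlled.

ε_t ≈ 0.0105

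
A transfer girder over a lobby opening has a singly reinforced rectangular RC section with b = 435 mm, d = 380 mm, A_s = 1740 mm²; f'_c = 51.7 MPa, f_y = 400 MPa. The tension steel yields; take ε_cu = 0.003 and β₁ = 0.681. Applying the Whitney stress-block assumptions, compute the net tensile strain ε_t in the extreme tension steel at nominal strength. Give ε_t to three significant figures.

a = A_s f_y/(0.85 f'_c b) = 36.41 mm.
β₁ = 0.681, so c = a/β₁ = 36.41/0.681 = 53.47 mm.
From the linear strain diagram with ε_cu = 0.003: ε_t = 0.003 (d − c)/c = 0.003 × (380 − 53.47)/53.47 = 0.0183.
Since ε_t ≥ 0.005, the section is tension-controlled.

ε_t ≈ 0.0183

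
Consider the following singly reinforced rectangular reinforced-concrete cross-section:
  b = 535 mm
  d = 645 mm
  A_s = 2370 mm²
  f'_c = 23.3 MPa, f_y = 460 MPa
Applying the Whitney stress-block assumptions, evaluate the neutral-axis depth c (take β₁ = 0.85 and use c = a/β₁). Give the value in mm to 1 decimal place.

T = A_s f_y = 2370 × 460 = 1090200 N = 1090.2 kN.
Setting C = 0.85 f'_c a b equal to T: a = 1090200/(0.85 × 23.3 × 535) = 102.891 mm.
With β₁ = 0.85, c = a/β₁ = 102.891/0.85 = 121.0 mm.

c ≈ 121.0 mm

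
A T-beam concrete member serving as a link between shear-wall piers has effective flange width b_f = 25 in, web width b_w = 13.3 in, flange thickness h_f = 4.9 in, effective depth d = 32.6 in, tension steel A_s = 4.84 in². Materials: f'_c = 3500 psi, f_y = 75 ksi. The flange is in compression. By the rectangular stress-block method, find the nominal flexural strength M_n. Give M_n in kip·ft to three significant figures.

Tension: T = A_s f_y = 4.84 × 75 = 363 kips.
Try a within the flange: a = T/(0.85 f'_c b_f) = 363/(0.85 × 3.5 × 25) = 4.881 in.
Since a = 4.881 ≤ h_f = 4.9 in, the stress block lies entirely in the flange; analyse as a rectangular beam of width b_f.
M_n = T(d − a/2) = 363 × (32.6 − 2.4405) = 10947.9 kip·in.
M_n = 10947.9/12 = 912.33 kip·ft.

M_n ≈ 912 kip·ft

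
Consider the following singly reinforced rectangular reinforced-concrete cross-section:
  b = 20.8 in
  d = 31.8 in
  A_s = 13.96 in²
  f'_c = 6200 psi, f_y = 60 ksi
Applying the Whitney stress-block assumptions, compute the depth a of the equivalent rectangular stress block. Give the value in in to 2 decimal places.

T = A_s f_y = 13.96 × 60 = 837.6 kips.
a = T/(0.85 f'_c b) = 837.6/(0.85 × 6.2 × 20.8) = 7.64 in.

a ≈ 7.64 in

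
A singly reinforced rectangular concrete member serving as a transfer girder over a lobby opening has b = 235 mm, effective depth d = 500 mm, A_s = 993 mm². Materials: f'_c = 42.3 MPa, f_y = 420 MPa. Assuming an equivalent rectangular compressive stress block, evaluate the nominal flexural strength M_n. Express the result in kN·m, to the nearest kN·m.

T = A_s f_y = 993 × 420 = 417060 N = 417.06 kN.
From C = T: a = T/(0.85 f'_c b) = 417060/(0.85 × 42.3 × 235) = 49.36 mm.
M_n = T(d − a/2) = 417.06 kN × (500 − 24.68) mm = 198.24 kN·m.

M_n ≈ 198 kN·m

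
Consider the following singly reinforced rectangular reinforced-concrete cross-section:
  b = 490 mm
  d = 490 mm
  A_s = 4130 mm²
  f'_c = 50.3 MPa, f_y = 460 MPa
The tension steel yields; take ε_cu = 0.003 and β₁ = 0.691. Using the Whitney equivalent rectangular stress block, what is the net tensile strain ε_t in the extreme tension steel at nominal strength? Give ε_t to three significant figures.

a = A_s f_y/(0.85 f'_c b) = 90.68 mm.
β₁ = 0.691, so c = a/β₁ = 90.68/0.691 = 131.23 mm.
From the linear strain diagram with ε_cu = 0.003: ε_t = 0.003 (d − c)/c = 0.003 × (490 − 131.23)/131.23 = 0.00820.
Since ε_t ≥ 0.005, the section is tension-controlled.

ε_t ≈ 0.00820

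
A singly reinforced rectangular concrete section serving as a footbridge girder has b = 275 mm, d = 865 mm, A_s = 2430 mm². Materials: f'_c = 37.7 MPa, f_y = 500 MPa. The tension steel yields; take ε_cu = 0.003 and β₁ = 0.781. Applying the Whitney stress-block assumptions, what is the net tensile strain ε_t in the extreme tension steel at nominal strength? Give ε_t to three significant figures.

ε_t ≈ 0.0117

a = A_s f_y/(0.85 f'_c b) = 137.87 mm.
β₁ = 0.781, so c = a/β₁ = 137.87/0.781 = 176.53 mm.
From the linear strain diagram with ε_cu = 0.003: ε_t = 0.003 (d − c)/c = 0.003 × (865 − 176.53)/176.53 = 0.0117.
Since ε_t ≥ 0.005, the section is tension-controlled.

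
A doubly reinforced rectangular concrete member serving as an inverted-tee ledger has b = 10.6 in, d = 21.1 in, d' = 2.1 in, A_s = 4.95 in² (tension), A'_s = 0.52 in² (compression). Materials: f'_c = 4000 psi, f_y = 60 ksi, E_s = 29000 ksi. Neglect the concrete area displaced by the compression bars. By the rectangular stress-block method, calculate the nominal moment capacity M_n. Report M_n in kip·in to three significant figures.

Assume both steels yield.
a = (A_s − A'_s) f_y/(0.85 f'_c b) = (4.95 − 0.52) × 60/(0.85 × 4 × 10.6) = 7.375 in.
c = a/β₁ = 7.375/0.85 = 8.676 in; ε'_s = 0.003(c − d')/c = 0.0023 ≥ ε_y = 0.0021, so the compression steel yields.
M_n = (A_s − A'_s) f_y (d − a/2) + A'_s f_y (d − d') = 265.8 × (21.1 − 3.6875) + 31.2 × (21.1 − 2.1) = 4628.2 + 592.8 = 5221.0 kip·in.

M_n ≈ 5220 kip·in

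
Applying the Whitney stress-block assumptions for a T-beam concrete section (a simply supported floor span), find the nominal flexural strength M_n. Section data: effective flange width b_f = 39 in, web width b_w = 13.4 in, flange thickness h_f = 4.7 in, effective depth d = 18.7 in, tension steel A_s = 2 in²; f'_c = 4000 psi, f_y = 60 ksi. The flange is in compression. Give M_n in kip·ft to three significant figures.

Tension: T = A_s f_y = 2 × 60 = 120 kips.
Try a within the flange: a = T/(0.85 f'_c b_f) = 120/(0.85 × 4 × 39) = 0.905 in.
Since a = 0.905 ≤ h_f = 4.7 in, the stress block lies entirely in the flange; analyse as a rectangular beam of width b_f.
M_n = T(d − a/2) = 120 × (18.7 − 0.4525) = 2189.7 kip·in.
M_n = 2189.7/12 = 182.48 kip·ft.

M_n ≈ 182 kip·ft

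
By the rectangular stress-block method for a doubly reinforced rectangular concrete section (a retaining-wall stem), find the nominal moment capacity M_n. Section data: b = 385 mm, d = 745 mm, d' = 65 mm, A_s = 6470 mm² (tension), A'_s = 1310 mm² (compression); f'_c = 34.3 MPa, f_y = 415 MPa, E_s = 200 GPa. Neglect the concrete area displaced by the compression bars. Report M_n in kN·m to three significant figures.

Assume both tension and compression steel yield.
Net tension couple steel: A_s − A'_s = 5160 mm².
a = (A_s − A'_s) f_y / (0.85 f'_c b) = 2141400/(0.85 × 34.3 × 385) = 190.78 mm.
c = a/β₁ = 190.78/0.805 = 236.99 mm; ε'_s = 0.003(c − d')/c = 0.0022 ≥ f_y/E_s = 0.0021, so compression steel does yield.
M_n = (A_s − A'_s) f_y (d − a/2) + A'_s f_y (d − d') = [2141400 × (745 − 95.39) + 543650 × (745 − 65)] × 10⁻⁶ = 1391.07 + 369.68 = 1760.75 kN·m.

M_n ≈ 1760 kN·m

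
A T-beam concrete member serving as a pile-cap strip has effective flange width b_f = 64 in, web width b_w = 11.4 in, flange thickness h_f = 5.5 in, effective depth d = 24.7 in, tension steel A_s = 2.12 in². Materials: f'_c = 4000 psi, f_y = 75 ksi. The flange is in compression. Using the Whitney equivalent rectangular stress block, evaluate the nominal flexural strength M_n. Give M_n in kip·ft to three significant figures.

Tension: T = A_s f_y = 2.12 × 75 = 159 kips.
Try a within the flange: a = T/(0.85 f'_c b_f) = 159/(0.85 × 4 × 64) = 0.731 in.
Since a = 0.731 ≤ h_f = 5.5 in, the stress block lies entirely in the flange; analyse as a rectangular beam of width b_f.
M_n = T(d − a/2) = 159 × (24.7 − 0.3655) = 3869.2 kip·in.
M_n = 3869.2/12 = 322.43 kip·ft.

M_n ≈ 322 kip·ft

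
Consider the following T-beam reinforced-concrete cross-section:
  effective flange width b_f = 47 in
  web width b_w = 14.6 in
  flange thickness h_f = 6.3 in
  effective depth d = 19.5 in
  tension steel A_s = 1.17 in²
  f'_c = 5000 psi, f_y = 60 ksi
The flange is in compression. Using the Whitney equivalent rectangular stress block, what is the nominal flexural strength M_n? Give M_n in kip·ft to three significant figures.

M_n ≈ 113 kip·ft

Tension: T = A_s f_y = 1.17 × 60 = 70.2 kips.
Try a within the flange: a = T/(0.85 f'_c b_f) = 70.2/(0.85 × 5 × 47) = 0.351 in.
Since a = 0.351 ≤ h_f = 6.3 in, the stress block lies entirely in the flange; analyse as a rectangular beam of width b_f.
M_n = T(d − a/2) = 70.2 × (19.5 − 0.1755) = 1356.6 kip·in.
M_n = 1356.6/12 = 113.05 kip·ft.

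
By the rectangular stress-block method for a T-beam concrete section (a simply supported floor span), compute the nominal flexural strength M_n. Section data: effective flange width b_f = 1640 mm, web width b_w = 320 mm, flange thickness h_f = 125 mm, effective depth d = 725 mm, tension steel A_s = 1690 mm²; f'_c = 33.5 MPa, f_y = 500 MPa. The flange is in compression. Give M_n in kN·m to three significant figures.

Tension: T = A_s f_y = 1690 × 500 = 845000 N.
Try a within the flange: a = T/(0.85 f'_c b_f) = 845000/(0.85 × 33.5 × 1640) = 18.09 mm.
Since a = 18.09 ≤ h_f = 125 mm, the stress block lies entirely in the flange; analyse as a rectangular beam of width b_f.
M_n = T(d − a/2) = 845000 × (725 − 9.045) = 604.98 × 10⁶ N·mm.
M_n = 604.98 kN·m.

M_n ≈ 605 kN·m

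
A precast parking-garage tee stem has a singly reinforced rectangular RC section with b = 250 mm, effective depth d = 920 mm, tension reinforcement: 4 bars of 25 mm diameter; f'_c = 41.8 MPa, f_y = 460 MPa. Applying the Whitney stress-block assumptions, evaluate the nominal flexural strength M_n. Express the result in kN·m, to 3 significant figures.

A_s = 4 × 491 = 1964 mm².
T = A_s f_y = 1964 × 460 = 903440 N = 903.44 kN.
From C = T: a = T/(0.85 f'_c b) = 903440/(0.85 × 41.8 × 250) = 101.71 mm.
M_n = T(d − a/2) = 903.44 kN × (920 − 50.855) mm = 785.22 kN·m.

M_n ≈ 785 kN·m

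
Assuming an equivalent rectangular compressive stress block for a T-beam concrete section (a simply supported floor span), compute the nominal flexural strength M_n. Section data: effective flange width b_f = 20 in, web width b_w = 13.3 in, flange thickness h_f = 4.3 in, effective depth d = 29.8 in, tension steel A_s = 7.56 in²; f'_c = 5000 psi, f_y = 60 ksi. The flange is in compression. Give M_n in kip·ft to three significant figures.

M_n ≈ 1020 kip·ft

Tension: T = A_s f_y = 7.56 × 60 = 453.6 kips.
Try a within the flange: a = T/(0.85 f'_c b_f) = 453.6/(0.85 × 5 × 20) = 5.336 in.
a = 5.336 > h_f = 4.3 in: the block extends into the web. Split into flange-overhang and web parts.
C_f = 0.85 f'_c (b_f − b_w) h_f = 0.85 × 5 × (20 − 13.3) × 4.3 = 122.4 kips.
Remaining web compression depth: a_w = (T − C_f)/(0.85 f'_c b_w) = (453.6 − 122.4)/(0.85 × 5 × 13.3) = 5.859 in.
M_n = C_f(d − h_f/2) + (T − C_f)(d − a_w/2) = 122.4 × (29.8 − 2.15) + 331.2 × (29.8 − 2.9295) = 3384.4 + 8899.5 = 12283.9 kip·in.
M_n = 12283.9/12 = 1023.66 kip·ft.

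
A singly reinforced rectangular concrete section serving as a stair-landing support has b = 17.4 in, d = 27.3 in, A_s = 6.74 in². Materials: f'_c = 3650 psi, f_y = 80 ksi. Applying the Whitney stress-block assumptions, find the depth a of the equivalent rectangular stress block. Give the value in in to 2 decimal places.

T = A_s f_y = 6.74 × 80 = 539.2 kips.
a = T/(0.85 f'_c b) = 539.2/(0.85 × 3.65 × 17.4) = 9.99 in.

a ≈ 9.99 in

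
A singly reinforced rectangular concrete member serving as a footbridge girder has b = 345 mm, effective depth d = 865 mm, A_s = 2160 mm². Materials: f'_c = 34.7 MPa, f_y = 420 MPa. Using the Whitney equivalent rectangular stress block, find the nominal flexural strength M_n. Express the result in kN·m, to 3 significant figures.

M_n ≈ 744 kN·m

T = A_s f_y = 2160 × 420 = 907200 N = 907.2 kN.
From C = T: a = T/(0.85 f'_c b) = 907200/(0.85 × 34.7 × 345) = 89.15 mm.
M_n = T(d − a/2) = 907.2 kN × (865 − 44.575) mm = 744.29 kN·m.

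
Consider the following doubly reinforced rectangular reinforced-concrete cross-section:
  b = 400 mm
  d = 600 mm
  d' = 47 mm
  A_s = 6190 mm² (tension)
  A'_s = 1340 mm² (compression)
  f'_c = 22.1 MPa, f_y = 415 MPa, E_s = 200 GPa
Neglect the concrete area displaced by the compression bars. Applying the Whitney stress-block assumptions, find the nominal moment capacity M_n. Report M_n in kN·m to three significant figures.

M_n ≈ 1250 kN·m

Assume both tension and compression steel yield.
Net tension couple steel: A_s − A'_s = 4850 mm².
a = (A_s − A'_s) f_y / (0.85 f'_c b) = 2012750/(0.85 × 22.1 × 400) = 267.87 mm.
c = a/β₁ = 267.87/0.85 = 315.14 mm; ε'_s = 0.003(c − d')/c = 0.0026 ≥ f_y/E_s = 0.0021, so compression steel does yield.
M_n = (A_s − A'_s) f_y (d − a/2) + A'_s f_y (d − d') = [2012750 × (600 − 133.935) + 556100 × (600 − 47)] × 10⁻⁶ = 938.07 + 307.52 = 1245.59 kN·m.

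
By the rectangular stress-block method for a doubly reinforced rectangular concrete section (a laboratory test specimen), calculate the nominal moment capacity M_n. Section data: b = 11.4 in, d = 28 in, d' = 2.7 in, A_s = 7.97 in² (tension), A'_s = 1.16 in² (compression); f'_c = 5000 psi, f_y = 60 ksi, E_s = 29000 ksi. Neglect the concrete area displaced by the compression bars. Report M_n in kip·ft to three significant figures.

Assume both steels yield.
a = (A_s − A'_s) f_y/(0.85 f'_c b) = (7.97 − 1.16) × 60/(0.85 × 5 × 11.4) = 8.433 in.
c = a/β₁ = 8.433/0.8 = 10.541 in; ε'_s = 0.003(c − d')/c = 0.0022 ≥ ε_y = 0.0021, so the compression steel yields.
M_n = (A_s − A'_s) f_y (d − a/2) + A'_s f_y (d − d') = 408.6 × (28 − 4.2165) + 69.6 × (28 − 2.7) = 9717.9 + 1760.9 = 11478.8 kip·in = 11478.8/12 = 956.57 kip·ft.

M_n ≈ 957 kip·ft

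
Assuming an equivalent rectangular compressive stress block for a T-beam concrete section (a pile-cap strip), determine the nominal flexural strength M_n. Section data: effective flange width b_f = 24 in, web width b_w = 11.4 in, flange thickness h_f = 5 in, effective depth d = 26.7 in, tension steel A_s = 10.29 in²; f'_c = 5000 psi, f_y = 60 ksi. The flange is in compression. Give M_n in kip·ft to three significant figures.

M_n ≈ 1210 kip·ft

Tension: T = A_s f_y = 10.29 × 60 = 617.4 kips.
Try a within the flange: a = T/(0.85 f'_c b_f) = 617.4/(0.85 × 5 × 24) = 6.053 in.
a = 6.053 > h_f = 5 in: the block extends into the web. Split into flange-overhang and web parts.
C_f = 0.85 f'_c (b_f − b_w) h_f = 0.85 × 5 × (24 − 11.4) × 5 = 267.8 kips.
Remaining web compression depth: a_w = (T − C_f)/(0.85 f'_c b_w) = (617.4 − 267.8)/(0.85 × 5 × 11.4) = 7.216 in.
M_n = C_f(d − h_f/2) + (T − C_f)(d − a_w/2) = 267.8 × (26.7 − 2.5) + 349.6 × (26.7 − 3.608) = 6480.8 + 8073.0 = 14553.8 kip·in.
M_n = 14553.8/12 = 1212.82 kip·ft.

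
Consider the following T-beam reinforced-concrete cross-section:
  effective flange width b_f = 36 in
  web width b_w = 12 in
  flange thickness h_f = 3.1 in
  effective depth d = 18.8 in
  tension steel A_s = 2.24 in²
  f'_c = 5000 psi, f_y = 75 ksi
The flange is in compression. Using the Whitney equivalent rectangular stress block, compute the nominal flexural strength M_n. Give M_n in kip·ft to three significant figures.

Tension: T = A_s f_y = 2.24 × 75 = 168 kips.
Try a within the flange: a = T/(0.85 f'_c b_f) = 168/(0.85 × 5 × 36) = 1.098 in.
Since a = 1.098 ≤ h_f = 3.1 in, the stress block lies entirely in the flange; analyse as a rectangular beam of width b_f.
M_n = T(d − a/2) = 168 × (18.8 − 0.549) = 3066.2 kip·in.
M_n = 3066.2/12 = 255.52 kip·ft.

M_n ≈ 256 kip·ft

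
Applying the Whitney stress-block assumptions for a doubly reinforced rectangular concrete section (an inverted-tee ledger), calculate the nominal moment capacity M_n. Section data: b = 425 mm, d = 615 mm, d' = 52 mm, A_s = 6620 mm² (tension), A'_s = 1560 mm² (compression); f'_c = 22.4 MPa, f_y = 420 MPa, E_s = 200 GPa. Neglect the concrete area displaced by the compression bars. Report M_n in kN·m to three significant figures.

Assume both tension and compression steel yield.
Net tension couple steel: A_s − A'_s = 5060 mm².
a = (A_s − A'_s) f_y / (0.85 f'_c b) = 2125200/(0.85 × 22.4 × 425) = 262.63 mm.
c = a/β₁ = 262.63/0.85 = 308.98 mm; ε'_s = 0.003(c − d')/c = 0.0025 ≥ f_y/E_s = 0.0021, so compression steel does yield.
M_n = (A_s − A'_s) f_y (d − a/2) + A'_s f_y (d − d') = [2125200 × (615 − 131.315) + 655200 × (615 − 52)] × 10⁻⁶ = 1027.93 + 368.88 = 1396.81 kN·m.

M_n ≈ 1400 kN·m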